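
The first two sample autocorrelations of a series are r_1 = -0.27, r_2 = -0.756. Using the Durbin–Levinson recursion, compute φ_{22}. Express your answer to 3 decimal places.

-0.894

φ_{22} = (r_2 − r_1²) / (1 − r_1²)
r_1² = (-0.27)² = 0.0729
Numerator = -0.756 − 0.0729 = -0.8289; denominator = 1 − 0.0729 = 0.9271
φ_{22} = -0.8289 / 0.9271 = -0.894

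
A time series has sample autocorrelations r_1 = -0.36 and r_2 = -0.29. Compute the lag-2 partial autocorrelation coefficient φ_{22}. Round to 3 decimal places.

φ_{22} = (r_2 − r_1²) / (1 − r_1²)
r_1² = (-0.36)² = 0.1296
Numerator = -0.29 − 0.1296 = -0.4196; denominator = 1 − 0.1296 = 0.8704
φ_{22} = -0.4196 / 0.8704 = -0.482

-0.482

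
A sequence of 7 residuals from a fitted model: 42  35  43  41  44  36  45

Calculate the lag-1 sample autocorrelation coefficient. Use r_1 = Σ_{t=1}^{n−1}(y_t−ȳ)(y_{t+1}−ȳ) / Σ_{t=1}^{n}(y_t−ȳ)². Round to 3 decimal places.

Mean ȳ = (42 + 35 + 43 + 41 + 44 + 36 + 45)/7 = 40.8571
Deviations from mean: 1.1429, -5.8571, 2.1429, 0.1429, 3.1429, -4.8571, 4.1429
Numerator Σ_{t=1}^{6}(y_t−ȳ)(y_{t+1}−ȳ) = -53.8776
Denominator Σ(y_t−ȳ)² = 90.8571
r_1 = -53.8776 / 90.8571 = -0.593

-0.593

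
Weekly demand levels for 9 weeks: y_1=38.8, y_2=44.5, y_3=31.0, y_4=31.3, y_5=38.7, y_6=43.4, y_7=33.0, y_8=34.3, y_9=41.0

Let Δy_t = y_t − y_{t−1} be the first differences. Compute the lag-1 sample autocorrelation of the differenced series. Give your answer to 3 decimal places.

First differences Δy: 5.7, -13.5, 0.3, 7.4, 4.7, -10.4, 1.3, 6.7
Mean of differences = 0.2750
Numerator Σ(Δy_t−Δȳ)(Δy_{t+1}−Δȳ) = -94.9606
Denominator Σ(Δy_t−Δȳ)² = 445.8150
r_1(Δy) = -94.9606 / 445.8150 = -0.213

-0.213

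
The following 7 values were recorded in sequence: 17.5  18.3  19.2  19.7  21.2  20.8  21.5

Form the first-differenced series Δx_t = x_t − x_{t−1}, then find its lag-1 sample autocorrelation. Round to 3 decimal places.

First differences Δx: 0.8, 0.9, 0.5, 1.5, -0.4, 0.7
Mean of differences = 0.6667
Numerator Σ(Δx_t−Δx̄)(Δx_{t+1}−Δx̄) = -1.0711
Denominator Σ(Δx_t−Δx̄)² = 1.9333
r_1(Δx) = -1.0711 / 1.9333 = -0.554

-0.554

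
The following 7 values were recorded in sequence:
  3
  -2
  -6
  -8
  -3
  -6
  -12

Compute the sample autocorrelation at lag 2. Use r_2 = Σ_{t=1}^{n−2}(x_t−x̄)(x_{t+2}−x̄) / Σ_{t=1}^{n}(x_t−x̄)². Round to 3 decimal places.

Mean x̄ = (3 − 2 − 6 − 8 − 3 − 6 − 12)/7 = -4.8571
Deviations from mean: 7.8571, 2.8571, -1.1429, -3.1429, 1.8571, -1.1429, -7.1429
Numerator Σ_{t=1}^{5}(x_t−x̄)(x_{t+2}−x̄) = -29.7551
Denominator Σ(x_t−x̄)² = 136.8571
r_2 = -29.7551 / 136.8571 = -0.217

-0.217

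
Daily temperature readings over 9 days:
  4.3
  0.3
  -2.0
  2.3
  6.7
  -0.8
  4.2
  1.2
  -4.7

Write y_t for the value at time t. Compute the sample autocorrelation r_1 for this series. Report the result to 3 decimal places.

-0.147

Mean ȳ = (4.3 + 0.3 − 2.0 + 2.3 + 6.7 − 0.8 + 4.2 + 1.2 − 4.7)/9 = 1.2778
Numerator Σ_{t=1}^{8}(y_t−ȳ)(y_{t+1}−ȳ) = -14.6583
Denominator Σ(y_t−ȳ)² = 99.8756
r_1 = -14.6583 / 99.8756 = -0.147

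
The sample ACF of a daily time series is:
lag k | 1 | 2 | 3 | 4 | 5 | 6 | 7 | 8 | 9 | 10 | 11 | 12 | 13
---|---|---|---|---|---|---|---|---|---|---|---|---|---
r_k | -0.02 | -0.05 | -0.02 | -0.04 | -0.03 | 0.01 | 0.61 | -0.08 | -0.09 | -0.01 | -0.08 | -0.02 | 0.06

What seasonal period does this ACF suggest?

7

The largest autocorrelation is r_7 = 0.61; the remaining lags stay at or below 0.06.
The dominant spike at lag 7 indicates a seasonal period of 7.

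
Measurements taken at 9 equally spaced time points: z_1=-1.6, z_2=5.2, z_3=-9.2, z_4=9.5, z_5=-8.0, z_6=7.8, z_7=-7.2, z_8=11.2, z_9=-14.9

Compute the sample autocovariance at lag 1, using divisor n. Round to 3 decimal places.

-64.316

Mean z̄ = (-1.6 + 5.2 − 9.2 + 9.5 − 8.0 + 7.8 − 7.2 + 11.2 − 14.9)/9 = -0.8000
Σ_{t=1}^{8}(z_t−z̄)(z_{t+1}−z̄) = -578.8400
γ_1 = -578.8400 / 9 = -64.316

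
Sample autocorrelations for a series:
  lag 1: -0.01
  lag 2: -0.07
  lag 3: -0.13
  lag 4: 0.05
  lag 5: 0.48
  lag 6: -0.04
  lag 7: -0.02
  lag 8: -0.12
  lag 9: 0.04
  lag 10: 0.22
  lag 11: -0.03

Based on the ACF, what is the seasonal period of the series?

The largest autocorrelation is r_5 = 0.48, with a weaker echo at lag 10 (0.22); the remaining lags stay at or below 0.05.
The dominant spike at lag 5 indicates a seasonal period of 5.

5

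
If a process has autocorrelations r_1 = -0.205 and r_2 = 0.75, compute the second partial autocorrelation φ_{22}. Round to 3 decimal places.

φ_{22} = (r_2 − r_1²) / (1 − r_1²)
r_1² = (-0.205)² = 0.042025
Numerator = 0.75 − 0.0420 = 0.7080; denominator = 1 − 0.0420 = 0.9580
φ_{22} = 0.7080 / 0.9580 = 0.739

0.739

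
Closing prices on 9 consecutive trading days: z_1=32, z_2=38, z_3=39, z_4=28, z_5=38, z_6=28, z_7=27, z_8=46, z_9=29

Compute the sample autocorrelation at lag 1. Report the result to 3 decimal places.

Mean z̄ = (32 + 38 + 39 + 28 + 38 + 28 + 27 + 46 + 29)/9 = 33.8889
Numerator Σ_{t=1}^{8}(z_t−z̄)(z_{t+1}−z̄) = -167.3457
Denominator Σ(z_t−z̄)² = 350.8889
r_1 = -167.3457 / 350.8889 = -0.477

-0.477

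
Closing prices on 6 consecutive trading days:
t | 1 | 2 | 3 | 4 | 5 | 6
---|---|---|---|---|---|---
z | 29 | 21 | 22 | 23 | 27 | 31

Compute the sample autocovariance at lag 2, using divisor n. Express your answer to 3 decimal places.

Mean z̄ = (29 + 21 + 22 + 23 + 27 + 31)/6 = 25.5000
Σ_{t=1}^{4}(z_t−z̄)(z_{t+2}−z̄) = -20.0000
γ_2 = -20.0000 / 6 = -3.333

-3.333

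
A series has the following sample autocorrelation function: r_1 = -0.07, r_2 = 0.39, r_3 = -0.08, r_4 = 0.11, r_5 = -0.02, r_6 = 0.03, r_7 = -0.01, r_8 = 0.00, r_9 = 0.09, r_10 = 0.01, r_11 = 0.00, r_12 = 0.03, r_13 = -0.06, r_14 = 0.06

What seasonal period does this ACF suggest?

2

The largest autocorrelation is r_2 = 0.39; the remaining lags stay at or below 0.11.
The dominant spike at lag 2 indicates a seasonal period of 2.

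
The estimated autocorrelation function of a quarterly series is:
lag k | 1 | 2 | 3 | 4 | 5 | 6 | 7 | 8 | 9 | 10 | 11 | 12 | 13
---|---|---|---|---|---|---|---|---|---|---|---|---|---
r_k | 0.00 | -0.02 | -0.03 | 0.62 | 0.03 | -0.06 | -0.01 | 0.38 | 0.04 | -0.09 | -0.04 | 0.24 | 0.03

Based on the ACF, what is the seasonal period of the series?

4

The largest autocorrelation is r_4 = 0.62, with weaker echoes at lags 8 (0.38) and 12 (0.24); the remaining lags stay at or below 0.04.
The dominant spike at lag 4 indicates a seasonal period of 4.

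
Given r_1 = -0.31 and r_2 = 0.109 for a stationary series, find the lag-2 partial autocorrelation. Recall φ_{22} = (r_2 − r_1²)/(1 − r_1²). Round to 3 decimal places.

φ_{22} = (r_2 − r_1²) / (1 − r_1²)
r_1² = (-0.31)² = 0.0961
Numerator = 0.109 − 0.0961 = 0.0129; denominator = 1 − 0.0961 = 0.9039
φ_{22} = 0.0129 / 0.9039 = 0.014

0.014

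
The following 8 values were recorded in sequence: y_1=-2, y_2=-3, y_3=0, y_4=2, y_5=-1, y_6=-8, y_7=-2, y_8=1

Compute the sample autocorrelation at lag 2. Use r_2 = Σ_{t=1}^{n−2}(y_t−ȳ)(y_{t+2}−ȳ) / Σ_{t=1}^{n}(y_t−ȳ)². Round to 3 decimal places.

Mean ȳ = (-2 − 3 + 0 + 2 − 1 − 8 − 2 + 1)/8 = -1.6250
Deviations from mean: -0.3750, -1.3750, 1.6250, 3.6250, 0.6250, -6.3750, -0.3750, 2.6250
Numerator Σ_{t=1}^{6}(y_t−ȳ)(y_{t+2}−ȳ) = -44.6563
Denominator Σ(y_t−ȳ)² = 65.8750
r_2 = -44.6563 / 65.8750 = -0.678

-0.678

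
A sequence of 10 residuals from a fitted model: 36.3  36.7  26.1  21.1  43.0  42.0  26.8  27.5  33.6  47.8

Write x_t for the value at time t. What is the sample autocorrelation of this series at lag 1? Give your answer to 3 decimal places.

Mean x̄ = (36.3 + 36.7 + 26.1 + 21.1 + 43.0 + 42.0 + 26.8 + 27.5 + 33.6 + 47.8)/10 = 34.0900
Numerator Σ_{t=1}^{9}(x_t−x̄)(x_{t+1}−x̄) = 30.3299
Denominator Σ(x_t−x̄)² = 671.0090
r_1 = 30.3299 / 671.0090 = 0.045

0.045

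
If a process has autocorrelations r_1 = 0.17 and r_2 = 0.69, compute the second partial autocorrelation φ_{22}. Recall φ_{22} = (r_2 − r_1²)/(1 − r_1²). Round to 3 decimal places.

0.681

φ_{22} = (r_2 − r_1²) / (1 − r_1²)
r_1² = (0.17)² = 0.0289
Numerator = 0.69 − 0.0289 = 0.6611; denominator = 1 − 0.0289 = 0.9711
φ_{22} = 0.6611 / 0.9711 = 0.681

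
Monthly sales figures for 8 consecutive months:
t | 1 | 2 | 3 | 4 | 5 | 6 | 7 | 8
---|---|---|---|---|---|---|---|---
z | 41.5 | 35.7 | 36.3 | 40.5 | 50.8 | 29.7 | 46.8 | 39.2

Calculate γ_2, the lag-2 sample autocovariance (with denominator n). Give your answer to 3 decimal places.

3.629

Mean z̄ = (41.5 + 35.7 + 36.3 + 40.5 + 50.8 + 29.7 + 46.8 + 39.2)/8 = 40.0625
Σ_{t=1}^{6}(z_t−z̄)(z_{t+2}−z̄) = 29.0309
γ_2 = 29.0309 / 8 = 3.629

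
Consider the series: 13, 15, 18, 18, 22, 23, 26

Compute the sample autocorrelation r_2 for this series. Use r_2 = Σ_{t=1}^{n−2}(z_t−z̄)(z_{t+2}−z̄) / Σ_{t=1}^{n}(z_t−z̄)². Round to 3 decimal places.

0.185

Mean z̄ = (13 + 15 + 18 + 18 + 22 + 23 + 26)/7 = 19.2857
Deviations from mean: -6.2857, -4.2857, -1.2857, -1.2857, 2.7143, 3.7143, 6.7143
Σ(z_t−z̄)(z_{t+2}−z̄) = (8.0816) + (5.5102) + (-3.4898) + (-4.7755) + (18.2245) = 23.5510
Denominator Σ(z_t−z̄)² = 127.4286
r_2 = 23.5510 / 127.4286 = 0.185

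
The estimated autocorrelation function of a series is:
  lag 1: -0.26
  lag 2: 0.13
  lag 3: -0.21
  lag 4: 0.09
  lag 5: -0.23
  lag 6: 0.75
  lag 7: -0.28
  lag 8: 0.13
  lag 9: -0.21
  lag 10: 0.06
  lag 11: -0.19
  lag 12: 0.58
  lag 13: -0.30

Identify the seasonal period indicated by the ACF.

6

The largest autocorrelation is r_6 = 0.75, with a weaker echo at lag 12 (0.58); the remaining lags stay at or below 0.13.
The dominant spike at lag 6 indicates a seasonal period of 6.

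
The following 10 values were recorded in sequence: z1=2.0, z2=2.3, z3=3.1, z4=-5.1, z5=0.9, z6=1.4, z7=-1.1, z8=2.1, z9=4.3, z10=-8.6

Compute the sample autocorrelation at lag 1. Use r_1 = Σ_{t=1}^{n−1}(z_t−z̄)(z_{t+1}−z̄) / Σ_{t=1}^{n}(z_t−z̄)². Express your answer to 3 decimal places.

Mean z̄ = (2.0 + 2.3 + 3.1 − 5.1 + 0.9 + 1.4 − 1.1 + 2.1 + 4.3 − 8.6)/10 = 0.1300
Numerator Σ_{t=1}^{9}(z_t−z̄)(z_{t+1}−z̄) = -40.2539
Denominator Σ(z_t−z̄)² = 145.5810
r_1 = -40.2539 / 145.5810 = -0.277

-0.277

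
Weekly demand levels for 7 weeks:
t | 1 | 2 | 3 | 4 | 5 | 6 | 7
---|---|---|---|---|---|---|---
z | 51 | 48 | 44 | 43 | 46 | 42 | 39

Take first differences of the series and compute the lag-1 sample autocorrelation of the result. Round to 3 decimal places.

-0.083

First differences Δz: -3, -4, -1, 3, -4, -3
Mean of differences = -2.0000
Numerator Σ(Δz_t−Δz̄)(Δz_{t+1}−Δz̄) = -3.0000
Denominator Σ(Δz_t−Δz̄)² = 36.0000
r_1(Δz) = -3.0000 / 36.0000 = -0.083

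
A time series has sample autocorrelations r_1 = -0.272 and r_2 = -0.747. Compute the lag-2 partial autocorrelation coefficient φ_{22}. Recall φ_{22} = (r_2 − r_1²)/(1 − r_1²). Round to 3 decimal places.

-0.887

φ_{22} = (r_2 − r_1²) / (1 − r_1²)
r_1² = (-0.272)² = 0.073984
Numerator = -0.747 − 0.0740 = -0.8210; denominator = 1 − 0.0740 = 0.9260
φ_{22} = -0.8210 / 0.9260 = -0.887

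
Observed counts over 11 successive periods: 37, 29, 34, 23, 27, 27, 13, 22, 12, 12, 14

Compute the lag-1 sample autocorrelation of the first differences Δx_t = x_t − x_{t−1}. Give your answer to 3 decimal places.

-0.721

First differences Δx: -8, 5, -11, 4, 0, -14, 9, -10, 0, 2
Mean of differences = -2.3000
Numerator Σ(Δx_t−Δx̄)(Δx_{t+1}−Δx̄) = -399.3900
Denominator Σ(Δx_t−Δx̄)² = 554.1000
r_1(Δx) = -399.3900 / 554.1000 = -0.721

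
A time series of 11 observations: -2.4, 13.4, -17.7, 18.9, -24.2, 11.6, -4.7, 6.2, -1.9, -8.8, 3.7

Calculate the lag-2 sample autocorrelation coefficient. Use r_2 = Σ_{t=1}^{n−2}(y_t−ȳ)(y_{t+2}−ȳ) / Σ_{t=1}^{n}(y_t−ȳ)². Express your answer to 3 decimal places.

0.619

Mean ȳ = (-2.4 + 13.4 − 17.7 + 18.9 − 24.2 + 11.6 − 4.7 + 6.2 − 1.9 − 8.8 + 3.7)/11 = -0.5364
Numerator Σ_{t=1}^{9}(y_t−ȳ)(y_{t+2}−ȳ) = 1069.4155
Denominator Σ(y_t−ȳ)² = 1728.1255
r_2 = 1069.4155 / 1728.1255 = 0.619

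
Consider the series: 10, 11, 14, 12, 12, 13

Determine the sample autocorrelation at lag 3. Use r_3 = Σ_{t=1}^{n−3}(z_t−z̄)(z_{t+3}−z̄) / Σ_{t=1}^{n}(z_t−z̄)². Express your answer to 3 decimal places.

0.200

Mean z̄ = (10 + 11 + 14 + 12 + 12 + 13)/6 = 12.0000
Deviations from mean: -2.0000, -1.0000, 2.0000, 0.0000, 0.0000, 1.0000
Numerator Σ_{t=1}^{3}(z_t−z̄)(z_{t+3}−z̄) = 2.0000
Denominator Σ(z_t−z̄)² = 10.0000
r_3 = 2.0000 / 10.0000 = 0.200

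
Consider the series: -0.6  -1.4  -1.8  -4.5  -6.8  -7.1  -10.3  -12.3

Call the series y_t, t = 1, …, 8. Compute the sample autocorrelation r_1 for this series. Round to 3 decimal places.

0.622

Mean ȳ = (-0.6 − 1.4 − 1.8 − 4.5 − 6.8 − 7.1 − 10.3 − 12.3)/8 = -5.6000
Deviations from mean: 5.0000, 4.2000, 3.8000, 1.1000, -1.2000, -1.5000, -4.7000, -6.7000
Numerator Σ_{t=1}^{7}(y_t−ȳ)(y_{t+1}−ȳ) = 80.1600
Denominator Σ(y_t−ȳ)² = 128.9600
r_1 = 80.1600 / 128.9600 = 0.622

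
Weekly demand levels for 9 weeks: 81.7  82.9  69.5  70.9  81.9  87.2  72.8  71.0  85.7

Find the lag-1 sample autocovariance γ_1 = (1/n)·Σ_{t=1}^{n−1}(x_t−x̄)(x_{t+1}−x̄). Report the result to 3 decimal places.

Mean x̄ = (81.7 + 82.9 + 69.5 + 70.9 + 81.9 + 87.2 + 72.8 + 71.0 + 85.7)/9 = 78.1778
Σ_{t=1}^{8}(x_t−x̄)(x_{t+1}−x̄) = -18.6094
γ_1 = -18.6094 / 9 = -2.068

-2.068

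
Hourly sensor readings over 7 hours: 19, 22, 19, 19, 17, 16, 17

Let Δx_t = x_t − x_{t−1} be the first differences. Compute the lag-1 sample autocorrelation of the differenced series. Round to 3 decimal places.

-0.433

First differences Δx: 3, -3, 0, -2, -1, 1
Mean of differences = -0.3333
Numerator Σ(Δx_t−Δx̄)(Δx_{t+1}−Δx̄) = -10.1111
Denominator Σ(Δx_t−Δx̄)² = 23.3333
r_1(Δx) = -10.1111 / 23.3333 = -0.433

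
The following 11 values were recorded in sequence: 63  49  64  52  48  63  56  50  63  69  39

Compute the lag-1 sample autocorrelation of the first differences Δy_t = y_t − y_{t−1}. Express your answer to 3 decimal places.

-0.311

First differences Δy: -14, 15, -12, -4, 15, -7, -6, 13, 6, -30
Mean of differences = -2.4000
Numerator Σ(Δy_t−Δȳ)(Δy_{t+1}−Δȳ) = -602.7600
Denominator Σ(Δy_t−Δȳ)² = 1938.4000
r_1(Δy) = -602.7600 / 1938.4000 = -0.311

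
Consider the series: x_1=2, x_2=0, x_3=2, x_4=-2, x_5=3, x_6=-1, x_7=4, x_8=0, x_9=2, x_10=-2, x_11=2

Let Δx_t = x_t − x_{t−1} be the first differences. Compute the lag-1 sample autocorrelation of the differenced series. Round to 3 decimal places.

-0.873

First differences Δx: -2, 2, -4, 5, -4, 5, -4, 2, -4, 4
Mean of differences = 0.0000
Numerator Σ(Δx_t−Δx̄)(Δx_{t+1}−Δx̄) = -124.0000
Denominator Σ(Δx_t−Δx̄)² = 142.0000
r_1(Δx) = -124.0000 / 142.0000 = -0.873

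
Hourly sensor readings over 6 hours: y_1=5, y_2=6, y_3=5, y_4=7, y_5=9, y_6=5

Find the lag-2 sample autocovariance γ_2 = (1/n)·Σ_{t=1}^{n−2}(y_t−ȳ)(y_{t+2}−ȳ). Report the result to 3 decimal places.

Mean ȳ = (5 + 6 + 5 + 7 + 9 + 5)/6 = 6.1667
Deviations: -1.1667, -0.1667, -1.1667, 0.8333, 2.8333, -1.1667
Σ_{t=1}^{4}(y_t−ȳ)(y_{t+2}−ȳ) = -3.0556
γ_2 = -3.0556 / 6 = -0.509

-0.509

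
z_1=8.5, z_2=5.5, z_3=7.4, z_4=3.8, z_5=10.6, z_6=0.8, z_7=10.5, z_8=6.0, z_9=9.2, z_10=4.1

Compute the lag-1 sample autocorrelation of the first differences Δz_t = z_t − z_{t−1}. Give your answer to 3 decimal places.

First differences Δz: -3.0, 1.9, -3.6, 6.8, -9.8, 9.7, -4.5, 3.2, -5.1
Mean of differences = -0.4889
Numerator Σ(Δz_t−Δz̄)(Δz_{t+1}−Δz̄) = -271.5201
Denominator Σ(Δz_t−Δz̄)² = 316.2889
r_1(Δz) = -271.5201 / 316.2889 = -0.858

-0.858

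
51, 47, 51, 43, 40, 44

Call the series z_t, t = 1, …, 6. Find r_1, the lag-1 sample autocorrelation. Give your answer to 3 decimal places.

Mean z̄ = (51 + 47 + 51 + 43 + 40 + 44)/6 = 46.0000
Deviations from mean: 5.0000, 1.0000, 5.0000, -3.0000, -6.0000, -2.0000
Numerator Σ_{t=1}^{5}(z_t−z̄)(z_{t+1}−z̄) = 25.0000
Denominator Σ(z_t−z̄)² = 100.0000
r_1 = 25.0000 / 100.0000 = 0.250

0.250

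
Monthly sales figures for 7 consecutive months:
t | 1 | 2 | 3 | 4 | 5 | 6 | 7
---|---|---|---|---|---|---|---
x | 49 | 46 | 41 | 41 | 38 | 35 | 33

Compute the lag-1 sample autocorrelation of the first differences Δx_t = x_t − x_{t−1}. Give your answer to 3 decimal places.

First differences Δx: -3, -5, 0, -3, -3, -2
Mean of differences = -2.6667
Numerator Σ(Δx_t−Δx̄)(Δx_{t+1}−Δx̄) = -6.4444
Denominator Σ(Δx_t−Δx̄)² = 13.3333
r_1(Δx) = -6.4444 / 13.3333 = -0.483

-0.483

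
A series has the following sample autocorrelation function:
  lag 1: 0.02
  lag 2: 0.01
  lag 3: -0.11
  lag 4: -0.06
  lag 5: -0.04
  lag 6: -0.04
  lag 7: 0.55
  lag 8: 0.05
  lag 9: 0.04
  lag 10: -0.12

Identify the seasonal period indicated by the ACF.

The largest autocorrelation is r_7 = 0.55; the remaining lags stay at or below 0.05.
The dominant spike at lag 7 indicates a seasonal period of 7.

7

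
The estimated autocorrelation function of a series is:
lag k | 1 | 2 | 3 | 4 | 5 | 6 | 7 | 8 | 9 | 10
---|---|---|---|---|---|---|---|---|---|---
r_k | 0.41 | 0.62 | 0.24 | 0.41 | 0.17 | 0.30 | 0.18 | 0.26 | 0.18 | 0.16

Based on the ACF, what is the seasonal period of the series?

2

The largest autocorrelation is r_2 = 0.62; the remaining lags stay at or below 0.41.
The dominant spike at lag 2 indicates a seasonal period of 2.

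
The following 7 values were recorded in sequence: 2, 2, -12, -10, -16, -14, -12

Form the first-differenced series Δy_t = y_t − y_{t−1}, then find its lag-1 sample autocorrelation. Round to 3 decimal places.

-0.430

First differences Δy: 0, -14, 2, -6, 2, 2
Mean of differences = -2.3333
Numerator Σ(Δy_t−Δȳ)(Δy_{t+1}−Δȳ) = -90.7778
Denominator Σ(Δy_t−Δȳ)² = 211.3333
r_1(Δy) = -90.7778 / 211.3333 = -0.430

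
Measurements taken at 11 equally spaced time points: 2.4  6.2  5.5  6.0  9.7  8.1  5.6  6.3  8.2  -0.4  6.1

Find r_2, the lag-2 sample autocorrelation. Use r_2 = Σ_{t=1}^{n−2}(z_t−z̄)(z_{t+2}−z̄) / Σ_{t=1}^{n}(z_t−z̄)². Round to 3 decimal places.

Mean z̄ = (2.4 + 6.2 + 5.5 + 6.0 + 9.7 + 8.1 + 5.6 + 6.3 + 8.2 − 0.4 + 6.1)/11 = 5.7909
Numerator Σ_{t=1}^{9}(z_t−z̄)(z_{t+2}−z̄) = -2.0202
Denominator Σ(z_t−z̄)² = 76.9291
r_2 = -2.0202 / 76.9291 = -0.026

-0.026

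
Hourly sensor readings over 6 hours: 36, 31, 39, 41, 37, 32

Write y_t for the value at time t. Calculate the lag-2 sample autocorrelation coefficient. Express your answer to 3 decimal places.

Mean ȳ = (36 + 31 + 39 + 41 + 37 + 32)/6 = 36.0000
Σ(y_t−ȳ)(y_{t+2}−ȳ) = (0.0000) + (-25.0000) + (3.0000) + (-20.0000) = -42.0000
Denominator Σ(y_t−ȳ)² = 76.0000
r_2 = -42.0000 / 76.0000 = -0.553

-0.553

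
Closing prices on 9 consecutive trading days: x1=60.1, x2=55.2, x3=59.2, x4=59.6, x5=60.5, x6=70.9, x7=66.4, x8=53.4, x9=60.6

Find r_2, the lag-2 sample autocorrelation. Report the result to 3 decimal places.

Mean x̄ = (60.1 + 55.2 + 59.2 + 59.6 + 60.5 + 70.9 + 66.4 + 53.4 + 60.6)/9 = 60.6556
Σ(x_t−x̄)(x_{t+2}−x̄) = (0.8086) + (5.7586) + (0.2264) + (-10.8136) + (-0.8936) + (-74.3291) + (-0.3191) = -79.5617
Denominator Σ(x_t−x̄)² = 223.9222
r_2 = -79.5617 / 223.9222 = -0.355

-0.355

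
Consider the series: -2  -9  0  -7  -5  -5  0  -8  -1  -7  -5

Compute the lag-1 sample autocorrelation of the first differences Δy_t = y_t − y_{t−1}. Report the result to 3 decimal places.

First differences Δy: -7, 9, -7, 2, 0, 5, -8, 7, -6, 2
Mean of differences = -0.3000
Numerator Σ(Δy_t−Δȳ)(Δy_{t+1}−Δȳ) = -289.4900
Denominator Σ(Δy_t−Δȳ)² = 360.1000
r_1(Δy) = -289.4900 / 360.1000 = -0.804

-0.804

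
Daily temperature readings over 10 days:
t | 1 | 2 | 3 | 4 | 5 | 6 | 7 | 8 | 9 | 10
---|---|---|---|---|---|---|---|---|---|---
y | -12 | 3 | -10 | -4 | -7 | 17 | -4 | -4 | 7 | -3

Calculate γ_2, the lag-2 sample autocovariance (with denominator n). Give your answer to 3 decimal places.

Mean ȳ = (-12 + 3 − 10 − 4 − 7 + 17 − 4 − 4 + 7 − 3)/10 = -1.7000
Σ_{t=1}^{8}(y_t−ȳ)(y_{t+2}−ȳ) = 27.8200
γ_2 = 27.8200 / 10 = 2.782

2.782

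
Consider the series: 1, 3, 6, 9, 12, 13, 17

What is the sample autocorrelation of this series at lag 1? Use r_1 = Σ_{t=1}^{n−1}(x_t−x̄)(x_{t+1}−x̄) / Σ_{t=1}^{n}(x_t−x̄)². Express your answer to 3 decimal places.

Mean x̄ = (1 + 3 + 6 + 9 + 12 + 13 + 17)/7 = 8.7143
Σ(x_t−x̄)(x_{t+1}−x̄) = (44.0816) + (15.5102) + (-0.7755) + (0.9388) + (14.0816) + (35.5102) = 109.3469
Denominator Σ(x_t−x̄)² = 197.4286
r_1 = 109.3469 / 197.4286 = 0.554

0.554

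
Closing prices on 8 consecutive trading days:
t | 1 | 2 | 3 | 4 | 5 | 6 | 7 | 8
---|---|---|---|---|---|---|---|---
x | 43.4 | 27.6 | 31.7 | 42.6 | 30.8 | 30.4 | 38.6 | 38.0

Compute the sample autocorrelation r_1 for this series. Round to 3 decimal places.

-0.308

Mean x̄ = (43.4 + 27.6 + 31.7 + 42.6 + 30.8 + 30.4 + 38.6 + 38.0)/8 = 35.3875
Deviations from mean: 8.0125, -7.7875, -3.6875, 7.2125, -4.5875, -4.9875, 3.2125, 2.6125
Σ(x_t−x̄)(x_{t+1}−x̄) = (-62.3973) + (28.7164) + (-26.5961) + (-33.0873) + (22.8802) + (-16.0223) + (8.3927) = -78.1139
Denominator Σ(x_t−x̄)² = 253.5288
r_1 = -78.1139 / 253.5288 = -0.308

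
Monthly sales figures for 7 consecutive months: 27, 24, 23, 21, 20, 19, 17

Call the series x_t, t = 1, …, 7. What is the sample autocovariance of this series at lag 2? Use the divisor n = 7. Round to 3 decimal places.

1.825

Mean x̄ = (27 + 24 + 23 + 21 + 20 + 19 + 17)/7 = 21.5714
Deviations: 5.4286, 2.4286, 1.4286, -0.5714, -1.5714, -2.5714, -4.5714
Σ_{t=1}^{5}(x_t−x̄)(x_{t+2}−x̄) = 12.7755
γ_2 = 12.7755 / 7 = 1.825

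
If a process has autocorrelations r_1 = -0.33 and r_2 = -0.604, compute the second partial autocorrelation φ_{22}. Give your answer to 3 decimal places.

-0.800

φ_{22} = (r_2 − r_1²) / (1 − r_1²)
r_1² = (-0.33)² = 0.1089
Numerator = -0.604 − 0.1089 = -0.7129; denominator = 1 − 0.1089 = 0.8911
φ_{22} = -0.7129 / 0.8911 = -0.800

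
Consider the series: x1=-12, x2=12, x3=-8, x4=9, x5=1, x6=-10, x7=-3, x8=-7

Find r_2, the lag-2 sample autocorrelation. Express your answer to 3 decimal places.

0.263

Mean x̄ = (-12 + 12 − 8 + 9 + 1 − 10 − 3 − 7)/8 = -2.2500
Deviations from mean: -9.7500, 14.2500, -5.7500, 11.2500, 3.2500, -7.7500, -0.7500, -4.7500
Σ(x_t−x̄)(x_{t+2}−x̄) = (56.0625) + (160.3125) + (-18.6875) + (-87.1875) + (-2.4375) + (36.8125) = 144.8750
Denominator Σ(x_t−x̄)² = 551.5000
r_2 = 144.8750 / 551.5000 = 0.263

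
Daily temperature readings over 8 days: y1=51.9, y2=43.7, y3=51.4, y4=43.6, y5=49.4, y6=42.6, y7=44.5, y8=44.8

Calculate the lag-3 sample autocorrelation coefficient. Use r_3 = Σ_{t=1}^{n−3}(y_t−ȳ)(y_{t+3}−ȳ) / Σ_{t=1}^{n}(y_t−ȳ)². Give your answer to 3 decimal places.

Mean ȳ = (51.9 + 43.7 + 51.4 + 43.6 + 49.4 + 42.6 + 44.5 + 44.8)/8 = 46.4875
Deviations from mean: 5.4125, -2.7875, 4.9125, -2.8875, 2.9125, -3.8875, -1.9875, -1.6875
Σ(y_t−ȳ)(y_{t+3}−ȳ) = (-15.6286) + (-8.1186) + (-19.0973) + (5.7389) + (-4.9148) = -42.0205
Denominator Σ(y_t−ȳ)² = 99.9288
r_3 = -42.0205 / 99.9288 = -0.421

-0.421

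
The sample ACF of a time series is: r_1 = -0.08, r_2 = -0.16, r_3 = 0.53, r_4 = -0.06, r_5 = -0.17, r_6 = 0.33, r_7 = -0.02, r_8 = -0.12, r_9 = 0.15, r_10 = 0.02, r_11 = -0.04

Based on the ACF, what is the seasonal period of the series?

3

The largest autocorrelation is r_3 = 0.53, with weaker echoes at lags 6 (0.33) and 9 (0.15); the remaining lags stay at or below 0.02.
The dominant spike at lag 3 indicates a seasonal period of 3.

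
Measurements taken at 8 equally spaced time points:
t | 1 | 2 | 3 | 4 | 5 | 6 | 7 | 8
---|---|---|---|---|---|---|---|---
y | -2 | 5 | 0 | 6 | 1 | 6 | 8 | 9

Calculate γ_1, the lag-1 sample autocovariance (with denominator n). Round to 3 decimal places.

-0.283

Mean ȳ = (-2 + 5 + 0 + 6 + 1 + 6 + 8 + 9)/8 = 4.1250
Deviations: -6.1250, 0.8750, -4.1250, 1.8750, -3.1250, 1.8750, 3.8750, 4.8750
Σ_{t=1}^{7}(y_t−ȳ)(y_{t+1}−ȳ) = -2.2656
γ_1 = -2.2656 / 8 = -0.283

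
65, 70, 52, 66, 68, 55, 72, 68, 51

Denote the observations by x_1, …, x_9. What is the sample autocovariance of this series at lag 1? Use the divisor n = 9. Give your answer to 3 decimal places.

-23.111

Mean x̄ = (65 + 70 + 52 + 66 + 68 + 55 + 72 + 68 + 51)/9 = 63.0000
Σ_{t=1}^{8}(x_t−x̄)(x_{t+1}−x̄) = -208.0000
γ_1 = -208.0000 / 9 = -23.111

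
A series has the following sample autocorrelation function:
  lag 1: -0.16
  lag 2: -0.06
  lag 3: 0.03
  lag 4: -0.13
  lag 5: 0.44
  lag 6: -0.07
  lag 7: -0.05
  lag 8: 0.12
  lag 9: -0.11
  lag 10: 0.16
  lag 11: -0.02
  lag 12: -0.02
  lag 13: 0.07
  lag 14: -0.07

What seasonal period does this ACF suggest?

The largest autocorrelation is r_5 = 0.44, with a weaker echo at lag 10 (0.16); the remaining lags stay at or below 0.12.
The dominant spike at lag 5 indicates a seasonal period of 5.

5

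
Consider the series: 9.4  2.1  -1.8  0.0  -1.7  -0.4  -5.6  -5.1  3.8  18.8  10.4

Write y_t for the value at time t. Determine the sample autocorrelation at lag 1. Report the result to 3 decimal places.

Mean ȳ = (9.4 + 2.1 − 1.8 + 0.0 − 1.7 − 0.4 − 5.6 − 5.1 + 3.8 + 18.8 + 10.4)/11 = 2.7182
Numerator Σ_{t=1}^{10}(y_t−ȳ)(y_{t+1}−ȳ) = 260.1779
Denominator Σ(y_t−ȳ)² = 551.1964
r_1 = 260.1779 / 551.1964 = 0.472

0.472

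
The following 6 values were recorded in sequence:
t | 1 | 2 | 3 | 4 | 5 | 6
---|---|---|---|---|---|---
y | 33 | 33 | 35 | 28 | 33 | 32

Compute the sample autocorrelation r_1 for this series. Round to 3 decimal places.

Mean ȳ = (33 + 33 + 35 + 28 + 33 + 32)/6 = 32.3333
Deviations from mean: 0.6667, 0.6667, 2.6667, -4.3333, 0.6667, -0.3333
Σ(y_t−ȳ)(y_{t+1}−ȳ) = (0.4444) + (1.7778) + (-11.5556) + (-2.8889) + (-0.2222) = -12.4444
Denominator Σ(y_t−ȳ)² = 27.3333
r_1 = -12.4444 / 27.3333 = -0.455

-0.455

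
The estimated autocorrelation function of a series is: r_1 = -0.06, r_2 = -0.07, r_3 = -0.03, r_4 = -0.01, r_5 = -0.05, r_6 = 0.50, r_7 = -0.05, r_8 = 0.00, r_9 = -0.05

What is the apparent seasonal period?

6

The largest autocorrelation is r_6 = 0.50; the remaining lags stay at or below 0.00.
The dominant spike at lag 6 indicates a seasonal period of 6.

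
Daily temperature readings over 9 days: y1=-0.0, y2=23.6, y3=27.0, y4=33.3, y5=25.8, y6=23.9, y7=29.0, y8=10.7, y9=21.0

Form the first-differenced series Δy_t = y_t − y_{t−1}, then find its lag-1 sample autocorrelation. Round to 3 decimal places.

-0.181

First differences Δy: 23.6, 3.4, 6.3, -7.5, -1.9, 5.1, -18.3, 10.3
Mean of differences = 2.6250
Numerator Σ(Δy_t−Δȳ)(Δy_{t+1}−Δȳ) = -195.8781
Denominator Σ(Δy_t−Δȳ)² = 1079.9350
r_1(Δy) = -195.8781 / 1079.9350 = -0.181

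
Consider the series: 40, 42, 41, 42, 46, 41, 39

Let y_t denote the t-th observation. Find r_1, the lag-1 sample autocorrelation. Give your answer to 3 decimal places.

-0.011

Mean ȳ = (40 + 42 + 41 + 42 + 46 + 41 + 39)/7 = 41.5714
Deviations from mean: -1.5714, 0.4286, -0.5714, 0.4286, 4.4286, -0.5714, -2.5714
Σ(y_t−ȳ)(y_{t+1}−ȳ) = (-0.6735) + (-0.2449) + (-0.2449) + (1.8980) + (-2.5306) + (1.4694) = -0.3265
Denominator Σ(y_t−ȳ)² = 29.7143
r_1 = -0.3265 / 29.7143 = -0.011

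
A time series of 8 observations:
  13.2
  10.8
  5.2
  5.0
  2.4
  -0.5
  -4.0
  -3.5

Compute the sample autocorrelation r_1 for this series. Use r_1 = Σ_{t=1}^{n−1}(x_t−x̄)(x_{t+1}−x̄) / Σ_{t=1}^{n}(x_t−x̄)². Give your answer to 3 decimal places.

0.623

Mean x̄ = (13.2 + 10.8 + 5.2 + 5.0 + 2.4 − 0.5 − 4.0 − 3.5)/8 = 3.5750
Deviations from mean: 9.6250, 7.2250, 1.6250, 1.4250, -1.1750, -4.0750, -7.5750, -7.0750
Σ(x_t−x̄)(x_{t+1}−x̄) = (69.5406) + (11.7406) + (2.3156) + (-1.6744) + (4.7881) + (30.8681) + (53.5931) = 171.1719
Denominator Σ(x_t−x̄)² = 274.9350
r_1 = 171.1719 / 274.9350 = 0.623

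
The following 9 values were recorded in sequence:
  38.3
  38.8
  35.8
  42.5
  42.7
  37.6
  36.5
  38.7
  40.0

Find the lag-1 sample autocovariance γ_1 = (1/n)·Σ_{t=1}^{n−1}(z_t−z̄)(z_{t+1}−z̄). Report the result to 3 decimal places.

Mean z̄ = (38.3 + 38.8 + 35.8 + 42.5 + 42.7 + 37.6 + 36.5 + 38.7 + 40.0)/9 = 38.9889
Σ_{t=1}^{8}(z_t−z̄)(z_{t+1}−z̄) = 1.2954
γ_1 = 1.2954 / 9 = 0.144

0.144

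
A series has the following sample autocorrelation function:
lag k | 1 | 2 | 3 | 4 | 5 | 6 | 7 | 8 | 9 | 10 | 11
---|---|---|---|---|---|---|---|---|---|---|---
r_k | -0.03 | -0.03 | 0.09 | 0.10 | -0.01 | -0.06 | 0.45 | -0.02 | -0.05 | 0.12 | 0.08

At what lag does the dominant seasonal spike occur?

7

The largest autocorrelation is r_7 = 0.45; the remaining lags stay at or below 0.12.
The dominant spike at lag 7 indicates a seasonal period of 7.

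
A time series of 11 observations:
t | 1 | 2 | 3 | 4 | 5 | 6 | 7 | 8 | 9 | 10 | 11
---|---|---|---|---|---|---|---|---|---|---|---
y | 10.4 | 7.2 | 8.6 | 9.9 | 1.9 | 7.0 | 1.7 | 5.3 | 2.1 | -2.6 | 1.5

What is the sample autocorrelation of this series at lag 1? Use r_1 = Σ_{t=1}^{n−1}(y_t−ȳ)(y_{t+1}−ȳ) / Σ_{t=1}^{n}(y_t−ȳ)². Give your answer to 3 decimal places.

Mean ȳ = (10.4 + 7.2 + 8.6 + 9.9 + 1.9 + 7.0 + 1.7 + 5.3 + 2.1 − 2.6 + 1.5)/11 = 4.8182
Numerator Σ_{t=1}^{10}(y_t−ȳ)(y_{t+1}−ȳ) = 55.4879
Denominator Σ(y_t−ȳ)² = 173.6164
r_1 = 55.4879 / 173.6164 = 0.320

0.320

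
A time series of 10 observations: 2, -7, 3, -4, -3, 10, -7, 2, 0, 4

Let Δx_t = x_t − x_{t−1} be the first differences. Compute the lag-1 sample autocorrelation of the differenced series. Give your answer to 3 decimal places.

-0.704

First differences Δx: -9, 10, -7, 1, 13, -17, 9, -2, 4
Mean of differences = 0.2222
Numerator Σ(Δx_t−Δx̄)(Δx_{t+1}−Δx̄) = -555.6049
Denominator Σ(Δx_t−Δx̄)² = 789.5556
r_1(Δx) = -555.6049 / 789.5556 = -0.704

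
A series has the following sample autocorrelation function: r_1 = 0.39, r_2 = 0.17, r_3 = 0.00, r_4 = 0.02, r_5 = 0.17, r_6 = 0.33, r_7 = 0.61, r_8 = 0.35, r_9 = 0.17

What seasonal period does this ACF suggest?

The largest autocorrelation is r_7 = 0.61; the remaining lags stay at or below 0.39. The elevated value at lag 1 (0.39), dropping to 0.17 at lag 2, reflects decaying short-term dependence rather than seasonality.
The dominant spike at lag 7 indicates a seasonal period of 7.

7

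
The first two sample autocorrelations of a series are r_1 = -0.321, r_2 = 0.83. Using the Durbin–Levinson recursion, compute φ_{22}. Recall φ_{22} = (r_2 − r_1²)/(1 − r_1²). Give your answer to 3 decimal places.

0.810

φ_{22} = (r_2 − r_1²) / (1 − r_1²)
r_1² = (-0.321)² = 0.103041
Numerator = 0.83 − 0.1030 = 0.7270; denominator = 1 − 0.1030 = 0.8970
φ_{22} = 0.7270 / 0.8970 = 0.810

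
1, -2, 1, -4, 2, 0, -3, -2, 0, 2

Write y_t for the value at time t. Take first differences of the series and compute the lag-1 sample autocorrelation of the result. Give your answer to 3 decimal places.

-0.567

First differences Δy: -3, 3, -5, 6, -2, -3, 1, 2, 2
Mean of differences = 0.1111
Numerator Σ(Δy_t−Δȳ)(Δy_{t+1}−Δȳ) = -57.2346
Denominator Σ(Δy_t−Δȳ)² = 100.8889
r_1(Δy) = -57.2346 / 100.8889 = -0.567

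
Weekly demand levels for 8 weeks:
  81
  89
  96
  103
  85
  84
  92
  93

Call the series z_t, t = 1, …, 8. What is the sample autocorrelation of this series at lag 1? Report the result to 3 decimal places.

0.101

Mean z̄ = (81 + 89 + 96 + 103 + 85 + 84 + 92 + 93)/8 = 90.3750
Deviations from mean: -9.3750, -1.3750, 5.6250, 12.6250, -5.3750, -6.3750, 1.6250, 2.6250
Numerator Σ_{t=1}^{7}(z_t−z̄)(z_{t+1}−z̄) = 36.4844
Denominator Σ(z_t−z̄)² = 359.8750
r_1 = 36.4844 / 359.8750 = 0.101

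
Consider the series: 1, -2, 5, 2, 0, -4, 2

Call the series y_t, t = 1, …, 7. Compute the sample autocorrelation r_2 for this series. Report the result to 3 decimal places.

Mean ȳ = (1 − 2 + 5 + 2 + 0 − 4 + 2)/7 = 0.5714
Σ(y_t−ȳ)(y_{t+2}−ȳ) = (1.8980) + (-3.6735) + (-2.5306) + (-6.5306) + (-0.8163) = -11.6531
Denominator Σ(y_t−ȳ)² = 51.7143
r_2 = -11.6531 / 51.7143 = -0.225

-0.225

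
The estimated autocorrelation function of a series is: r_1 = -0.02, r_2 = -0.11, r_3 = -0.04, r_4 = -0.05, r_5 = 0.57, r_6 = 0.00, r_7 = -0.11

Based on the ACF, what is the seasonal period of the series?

The largest autocorrelation is r_5 = 0.57; the remaining lags stay at or below 0.00.
The dominant spike at lag 5 indicates a seasonal period of 5.

5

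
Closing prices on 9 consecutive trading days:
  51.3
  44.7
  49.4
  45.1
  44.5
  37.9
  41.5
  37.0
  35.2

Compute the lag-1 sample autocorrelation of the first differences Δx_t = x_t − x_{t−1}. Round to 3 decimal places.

First differences Δx: -6.6, 4.7, -4.3, -0.6, -6.6, 3.6, -4.5, -1.8
Mean of differences = -2.0125
Numerator Σ(Δx_t−Δx̄)(Δx_{t+1}−Δx̄) = -96.0964
Denominator Σ(Δx_t−Δx̄)² = 132.1088
r_1(Δx) = -96.0964 / 132.1088 = -0.727

-0.727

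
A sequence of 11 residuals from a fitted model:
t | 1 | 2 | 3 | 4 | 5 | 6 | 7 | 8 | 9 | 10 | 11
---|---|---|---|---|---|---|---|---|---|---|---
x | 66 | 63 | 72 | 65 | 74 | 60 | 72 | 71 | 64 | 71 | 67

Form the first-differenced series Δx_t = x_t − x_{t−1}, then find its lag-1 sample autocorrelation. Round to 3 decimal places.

First differences Δx: -3, 9, -7, 9, -14, 12, -1, -7, 7, -4
Mean of differences = 0.1000
Numerator Σ(Δx_t−Δx̄)(Δx_{t+1}−Δx̄) = -529.8100
Denominator Σ(Δx_t−Δx̄)² = 674.9000
r_1(Δx) = -529.8100 / 674.9000 = -0.785

-0.785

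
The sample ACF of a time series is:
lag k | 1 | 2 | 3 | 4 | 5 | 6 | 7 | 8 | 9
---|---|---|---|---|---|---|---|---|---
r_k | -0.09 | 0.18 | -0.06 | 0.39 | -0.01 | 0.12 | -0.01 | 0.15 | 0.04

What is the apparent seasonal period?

4

The largest autocorrelation is r_4 = 0.39; the remaining lags stay at or below 0.18.
The dominant spike at lag 4 indicates a seasonal period of 4.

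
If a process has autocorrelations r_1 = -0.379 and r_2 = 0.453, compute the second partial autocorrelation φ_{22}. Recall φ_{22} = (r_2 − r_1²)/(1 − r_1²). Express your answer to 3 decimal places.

φ_{22} = (r_2 − r_1²) / (1 − r_1²)
r_1² = (-0.379)² = 0.143641
Numerator = 0.453 − 0.1436 = 0.3094; denominator = 1 − 0.1436 = 0.8564
φ_{22} = 0.3094 / 0.8564 = 0.361

0.361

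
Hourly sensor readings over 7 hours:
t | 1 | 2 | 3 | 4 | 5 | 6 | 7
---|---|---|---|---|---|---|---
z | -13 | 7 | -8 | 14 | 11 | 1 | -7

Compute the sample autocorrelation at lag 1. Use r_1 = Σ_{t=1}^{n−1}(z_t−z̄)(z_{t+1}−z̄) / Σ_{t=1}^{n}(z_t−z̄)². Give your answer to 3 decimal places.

-0.185

Mean z̄ = (-13 + 7 − 8 + 14 + 11 + 1 − 7)/7 = 0.7143
Deviations from mean: -13.7143, 6.2857, -8.7143, 13.2857, 10.2857, 0.2857, -7.7143
Numerator Σ_{t=1}^{6}(z_t−z̄)(z_{t+1}−z̄) = -119.3673
Denominator Σ(z_t−z̄)² = 645.4286
r_1 = -119.3673 / 645.4286 = -0.185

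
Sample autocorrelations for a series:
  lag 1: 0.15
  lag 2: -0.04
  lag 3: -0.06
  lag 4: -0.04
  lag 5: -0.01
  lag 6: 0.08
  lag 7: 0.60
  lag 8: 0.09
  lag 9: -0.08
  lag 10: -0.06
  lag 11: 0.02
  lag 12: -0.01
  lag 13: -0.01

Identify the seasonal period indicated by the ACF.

7

The largest autocorrelation is r_7 = 0.60; the remaining lags stay at or below 0.15.
The dominant spike at lag 7 indicates a seasonal period of 7.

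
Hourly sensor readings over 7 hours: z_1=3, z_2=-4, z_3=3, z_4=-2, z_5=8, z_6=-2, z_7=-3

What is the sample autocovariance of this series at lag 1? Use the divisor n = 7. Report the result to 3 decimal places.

Mean z̄ = (3 − 4 + 3 − 2 + 8 − 2 − 3)/7 = 0.4286
Σ_{t=1}^{6}(z_t−z̄)(z_{t+1}−z̄) = -57.4694
γ_1 = -57.4694 / 7 = -8.210

-8.210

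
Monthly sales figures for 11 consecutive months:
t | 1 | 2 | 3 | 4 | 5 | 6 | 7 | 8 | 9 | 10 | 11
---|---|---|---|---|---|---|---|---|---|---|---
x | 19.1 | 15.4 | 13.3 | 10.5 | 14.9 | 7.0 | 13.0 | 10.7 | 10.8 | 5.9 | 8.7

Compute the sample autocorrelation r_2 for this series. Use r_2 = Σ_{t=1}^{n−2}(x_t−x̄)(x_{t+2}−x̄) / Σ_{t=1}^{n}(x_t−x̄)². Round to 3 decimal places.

Mean x̄ = (19.1 + 15.4 + 13.3 + 10.5 + 14.9 + 7.0 + 13.0 + 10.7 + 10.8 + 5.9 + 8.7)/11 = 11.7545
Numerator Σ_{t=1}^{9}(x_t−x̄)(x_{t+2}−x̄) = 34.4368
Denominator Σ(x_t−x̄)² = 150.8873
r_2 = 34.4368 / 150.8873 = 0.228

0.228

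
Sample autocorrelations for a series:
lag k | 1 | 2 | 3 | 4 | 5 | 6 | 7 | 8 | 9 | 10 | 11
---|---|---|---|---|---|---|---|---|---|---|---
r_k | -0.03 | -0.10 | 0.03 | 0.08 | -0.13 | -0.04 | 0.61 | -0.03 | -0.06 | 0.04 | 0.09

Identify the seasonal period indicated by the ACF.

The largest autocorrelation is r_7 = 0.61; the remaining lags stay at or below 0.09.
The dominant spike at lag 7 indicates a seasonal period of 7.

7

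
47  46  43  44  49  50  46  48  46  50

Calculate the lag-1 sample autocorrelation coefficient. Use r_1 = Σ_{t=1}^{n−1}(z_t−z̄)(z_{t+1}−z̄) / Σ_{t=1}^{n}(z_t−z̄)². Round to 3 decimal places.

0.149

Mean z̄ = (47 + 46 + 43 + 44 + 49 + 50 + 46 + 48 + 46 + 50)/10 = 46.9000
Numerator Σ_{t=1}^{9}(z_t−z̄)(z_{t+1}−z̄) = 7.5900
Denominator Σ(z_t−z̄)² = 50.9000
r_1 = 7.5900 / 50.9000 = 0.149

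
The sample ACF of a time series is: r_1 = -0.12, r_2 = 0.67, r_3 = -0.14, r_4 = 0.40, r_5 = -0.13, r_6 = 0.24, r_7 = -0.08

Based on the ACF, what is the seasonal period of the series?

The largest autocorrelation is r_2 = 0.67, with weaker echoes at lags 4 (0.40) and 6 (0.24); the remaining lags stay at or below -0.08.
The dominant spike at lag 2 indicates a seasonal period of 2.

2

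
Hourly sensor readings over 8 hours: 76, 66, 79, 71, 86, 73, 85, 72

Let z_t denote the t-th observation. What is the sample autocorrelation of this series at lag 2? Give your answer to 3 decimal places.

Mean z̄ = (76 + 66 + 79 + 71 + 86 + 73 + 85 + 72)/8 = 76.0000
Deviations from mean: 0.0000, -10.0000, 3.0000, -5.0000, 10.0000, -3.0000, 9.0000, -4.0000
Σ(z_t−z̄)(z_{t+2}−z̄) = (0.0000) + (50.0000) + (30.0000) + (15.0000) + (90.0000) + (12.0000) = 197.0000
Denominator Σ(z_t−z̄)² = 340.0000
r_2 = 197.0000 / 340.0000 = 0.579

0.579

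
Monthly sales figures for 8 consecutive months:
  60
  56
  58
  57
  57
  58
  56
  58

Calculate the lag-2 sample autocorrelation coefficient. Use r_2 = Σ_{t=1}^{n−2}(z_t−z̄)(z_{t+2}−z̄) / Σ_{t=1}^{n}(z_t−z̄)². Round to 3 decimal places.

0.208

Mean z̄ = (60 + 56 + 58 + 57 + 57 + 58 + 56 + 58)/8 = 57.5000
Σ(z_t−z̄)(z_{t+2}−z̄) = (1.2500) + (0.7500) + (-0.2500) + (-0.2500) + (0.7500) + (0.2500) = 2.5000
Denominator Σ(z_t−z̄)² = 12.0000
r_2 = 2.5000 / 12.0000 = 0.208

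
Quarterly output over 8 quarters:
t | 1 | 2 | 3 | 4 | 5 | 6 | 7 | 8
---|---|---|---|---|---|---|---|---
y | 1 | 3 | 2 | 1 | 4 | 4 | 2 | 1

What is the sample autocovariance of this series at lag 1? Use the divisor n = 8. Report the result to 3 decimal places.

Mean ȳ = (1 + 3 + 2 + 1 + 4 + 4 + 2 + 1)/8 = 2.2500
Deviations: -1.2500, 0.7500, -0.2500, -1.2500, 1.7500, 1.7500, -0.2500, -1.2500
Σ_{t=1}^{7}(y_t−ȳ)(y_{t+1}−ȳ) = -0.0625
γ_1 = -0.0625 / 8 = -0.008

-0.008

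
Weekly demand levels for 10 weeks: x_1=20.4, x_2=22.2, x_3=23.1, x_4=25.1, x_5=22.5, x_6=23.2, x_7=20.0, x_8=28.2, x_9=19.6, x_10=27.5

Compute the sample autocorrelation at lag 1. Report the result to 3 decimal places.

-0.604

Mean x̄ = (20.4 + 22.2 + 23.1 + 25.1 + 22.5 + 23.2 + 20.0 + 28.2 + 19.6 + 27.5)/10 = 23.1800
Numerator Σ_{t=1}^{9}(x_t−x̄)(x_{t+1}−x̄) = -48.1344
Denominator Σ(x_t−x̄)² = 79.6360
r_1 = -48.1344 / 79.6360 = -0.604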